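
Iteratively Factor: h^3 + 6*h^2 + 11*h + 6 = (h + 3)*(h^2 + 3*h + 2) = (h + 2)*(h + 3)*(h + 1)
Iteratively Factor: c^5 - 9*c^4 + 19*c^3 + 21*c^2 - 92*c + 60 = (c - 5)*(c^4 - 4*c^3 - c^2 + 16*c - 12) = (c - 5)*(c - 2)*(c^3 - 2*c^2 - 5*c + 6) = (c - 5)*(c - 3)*(c - 2)*(c^2 + c - 2) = (c - 5)*(c - 3)*(c - 2)*(c - 1)*(c + 2)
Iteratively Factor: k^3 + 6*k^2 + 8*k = (k + 2)*(k^2 + 4*k) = k*(k + 2)*(k + 4)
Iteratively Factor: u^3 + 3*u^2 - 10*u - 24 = (u + 2)*(u^2 + u - 12) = (u - 3)*(u + 2)*(u + 4)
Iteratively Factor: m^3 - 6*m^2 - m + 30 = (m + 2)*(m^2 - 8*m + 15) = (m - 3)*(m + 2)*(m - 5)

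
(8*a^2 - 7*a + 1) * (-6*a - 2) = -48*a^3 + 26*a^2 + 8*a - 2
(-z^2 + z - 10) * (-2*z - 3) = 2*z^3 + z^2 + 17*z + 30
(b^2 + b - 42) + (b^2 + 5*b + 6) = 2*b^2 + 6*b - 36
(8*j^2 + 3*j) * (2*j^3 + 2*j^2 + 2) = 16*j^5 + 22*j^4 + 6*j^3 + 16*j^2 + 6*j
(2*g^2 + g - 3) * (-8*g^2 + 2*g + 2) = -16*g^4 - 4*g^3 + 30*g^2 - 4*g - 6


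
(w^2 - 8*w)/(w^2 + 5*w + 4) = w*(w - 8)/(w^2 + 5*w + 4)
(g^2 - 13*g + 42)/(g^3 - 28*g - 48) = (g - 7)/(g^2 + 6*g + 8)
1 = 1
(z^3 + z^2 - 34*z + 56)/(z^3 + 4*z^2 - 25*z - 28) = (z - 2)/(z + 1)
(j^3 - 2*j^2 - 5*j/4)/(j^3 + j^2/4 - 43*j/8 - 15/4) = 2*j*(2*j + 1)/(4*j^2 + 11*j + 6)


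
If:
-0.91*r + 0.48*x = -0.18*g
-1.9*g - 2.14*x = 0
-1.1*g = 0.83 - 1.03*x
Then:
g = -0.41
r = 0.11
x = 0.37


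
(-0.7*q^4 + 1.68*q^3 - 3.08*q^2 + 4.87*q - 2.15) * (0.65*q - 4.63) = -0.455*q^5 + 4.333*q^4 - 9.7804*q^3 + 17.4259*q^2 - 23.9456*q + 9.9545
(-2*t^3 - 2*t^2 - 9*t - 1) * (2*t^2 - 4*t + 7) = -4*t^5 + 4*t^4 - 24*t^3 + 20*t^2 - 59*t - 7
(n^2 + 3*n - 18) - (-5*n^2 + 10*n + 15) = 6*n^2 - 7*n - 33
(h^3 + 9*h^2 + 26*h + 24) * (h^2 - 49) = h^5 + 9*h^4 - 23*h^3 - 417*h^2 - 1274*h - 1176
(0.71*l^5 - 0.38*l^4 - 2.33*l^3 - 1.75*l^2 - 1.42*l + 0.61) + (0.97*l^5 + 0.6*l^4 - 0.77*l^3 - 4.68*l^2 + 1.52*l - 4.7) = 1.68*l^5 + 0.22*l^4 - 3.1*l^3 - 6.43*l^2 + 0.1*l - 4.09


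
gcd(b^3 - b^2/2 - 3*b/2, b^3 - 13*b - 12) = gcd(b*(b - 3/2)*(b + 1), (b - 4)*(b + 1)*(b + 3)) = b + 1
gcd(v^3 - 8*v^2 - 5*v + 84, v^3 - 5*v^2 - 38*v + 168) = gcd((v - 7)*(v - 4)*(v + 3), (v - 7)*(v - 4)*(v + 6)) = v^2 - 11*v + 28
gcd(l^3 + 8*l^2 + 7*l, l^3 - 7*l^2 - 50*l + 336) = l + 7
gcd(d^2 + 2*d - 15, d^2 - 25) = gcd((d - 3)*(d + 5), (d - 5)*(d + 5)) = d + 5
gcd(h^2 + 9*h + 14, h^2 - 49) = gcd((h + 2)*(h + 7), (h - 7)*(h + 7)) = h + 7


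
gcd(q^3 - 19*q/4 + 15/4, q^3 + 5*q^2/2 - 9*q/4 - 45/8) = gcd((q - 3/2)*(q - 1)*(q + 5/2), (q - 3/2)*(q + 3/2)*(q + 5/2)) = q^2 + q - 15/4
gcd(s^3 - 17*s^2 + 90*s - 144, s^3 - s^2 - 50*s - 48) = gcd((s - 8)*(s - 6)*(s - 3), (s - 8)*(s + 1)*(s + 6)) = s - 8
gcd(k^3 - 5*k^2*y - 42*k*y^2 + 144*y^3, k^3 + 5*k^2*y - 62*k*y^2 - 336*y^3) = -k^2 + 2*k*y + 48*y^2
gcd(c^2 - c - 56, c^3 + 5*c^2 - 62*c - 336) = c^2 - c - 56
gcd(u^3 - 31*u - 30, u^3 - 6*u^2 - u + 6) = u^2 - 5*u - 6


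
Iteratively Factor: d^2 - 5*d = (d - 5)*(d)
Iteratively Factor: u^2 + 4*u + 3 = (u + 3)*(u + 1)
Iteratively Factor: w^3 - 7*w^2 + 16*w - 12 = (w - 2)*(w^2 - 5*w + 6) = (w - 3)*(w - 2)*(w - 2)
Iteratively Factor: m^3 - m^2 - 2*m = (m + 1)*(m^2 - 2*m) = m*(m + 1)*(m - 2)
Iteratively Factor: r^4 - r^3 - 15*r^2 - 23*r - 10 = (r + 2)*(r^3 - 3*r^2 - 9*r - 5) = (r + 1)*(r + 2)*(r^2 - 4*r - 5) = (r - 5)*(r + 1)*(r + 2)*(r + 1)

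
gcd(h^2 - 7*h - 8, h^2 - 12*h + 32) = h - 8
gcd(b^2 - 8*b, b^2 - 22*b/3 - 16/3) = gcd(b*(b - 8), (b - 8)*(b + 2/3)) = b - 8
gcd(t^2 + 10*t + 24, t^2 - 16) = t + 4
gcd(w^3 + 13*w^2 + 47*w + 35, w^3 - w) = w + 1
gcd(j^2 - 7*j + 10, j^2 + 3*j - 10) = j - 2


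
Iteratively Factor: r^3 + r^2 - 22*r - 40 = (r - 5)*(r^2 + 6*r + 8) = (r - 5)*(r + 2)*(r + 4)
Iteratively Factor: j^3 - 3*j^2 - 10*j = (j + 2)*(j^2 - 5*j) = (j - 5)*(j + 2)*(j)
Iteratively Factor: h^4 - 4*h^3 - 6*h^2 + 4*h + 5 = (h - 1)*(h^3 - 3*h^2 - 9*h - 5) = (h - 1)*(h + 1)*(h^2 - 4*h - 5) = (h - 5)*(h - 1)*(h + 1)*(h + 1)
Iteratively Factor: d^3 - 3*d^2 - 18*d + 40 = (d - 2)*(d^2 - d - 20) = (d - 2)*(d + 4)*(d - 5)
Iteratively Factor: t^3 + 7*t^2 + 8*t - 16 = (t - 1)*(t^2 + 8*t + 16) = (t - 1)*(t + 4)*(t + 4)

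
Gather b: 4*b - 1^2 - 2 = 4*b - 3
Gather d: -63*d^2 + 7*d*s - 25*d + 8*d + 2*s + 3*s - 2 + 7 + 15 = -63*d^2 + d*(7*s - 17) + 5*s + 20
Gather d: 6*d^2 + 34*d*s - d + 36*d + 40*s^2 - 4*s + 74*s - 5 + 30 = 6*d^2 + d*(34*s + 35) + 40*s^2 + 70*s + 25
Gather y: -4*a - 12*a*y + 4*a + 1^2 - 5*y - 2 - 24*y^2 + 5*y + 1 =-12*a*y - 24*y^2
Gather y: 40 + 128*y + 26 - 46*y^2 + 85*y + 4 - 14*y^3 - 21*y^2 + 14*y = -14*y^3 - 67*y^2 + 227*y + 70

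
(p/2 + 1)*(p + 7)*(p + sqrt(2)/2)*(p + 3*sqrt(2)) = p^4/2 + 7*sqrt(2)*p^3/4 + 9*p^3/2 + 17*p^2/2 + 63*sqrt(2)*p^2/4 + 27*p/2 + 49*sqrt(2)*p/2 + 21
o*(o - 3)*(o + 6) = o^3 + 3*o^2 - 18*o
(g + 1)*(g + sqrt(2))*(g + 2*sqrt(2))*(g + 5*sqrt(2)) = g^4 + g^3 + 8*sqrt(2)*g^3 + 8*sqrt(2)*g^2 + 34*g^2 + 20*sqrt(2)*g + 34*g + 20*sqrt(2)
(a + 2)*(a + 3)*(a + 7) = a^3 + 12*a^2 + 41*a + 42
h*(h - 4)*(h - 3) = h^3 - 7*h^2 + 12*h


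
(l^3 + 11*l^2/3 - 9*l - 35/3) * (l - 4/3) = l^4 + 7*l^3/3 - 125*l^2/9 + l/3 + 140/9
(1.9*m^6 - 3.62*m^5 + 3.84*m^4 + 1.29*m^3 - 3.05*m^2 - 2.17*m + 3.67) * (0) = 0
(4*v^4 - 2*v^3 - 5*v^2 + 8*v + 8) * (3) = 12*v^4 - 6*v^3 - 15*v^2 + 24*v + 24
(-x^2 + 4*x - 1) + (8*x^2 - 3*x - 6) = 7*x^2 + x - 7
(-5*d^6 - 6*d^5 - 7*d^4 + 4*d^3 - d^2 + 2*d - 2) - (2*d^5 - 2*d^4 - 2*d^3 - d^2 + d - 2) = -5*d^6 - 8*d^5 - 5*d^4 + 6*d^3 + d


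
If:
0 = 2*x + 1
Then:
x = -1/2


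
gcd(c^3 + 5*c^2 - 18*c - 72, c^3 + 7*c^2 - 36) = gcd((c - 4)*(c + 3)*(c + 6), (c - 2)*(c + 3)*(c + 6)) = c^2 + 9*c + 18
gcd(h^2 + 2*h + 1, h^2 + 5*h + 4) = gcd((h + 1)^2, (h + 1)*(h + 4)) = h + 1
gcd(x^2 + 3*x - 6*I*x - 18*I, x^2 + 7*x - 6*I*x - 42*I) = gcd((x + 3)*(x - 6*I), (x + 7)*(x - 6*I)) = x - 6*I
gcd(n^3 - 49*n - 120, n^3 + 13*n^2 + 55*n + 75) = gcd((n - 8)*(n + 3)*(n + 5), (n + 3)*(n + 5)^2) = n^2 + 8*n + 15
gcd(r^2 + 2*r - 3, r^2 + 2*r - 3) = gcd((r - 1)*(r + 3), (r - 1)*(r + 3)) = r^2 + 2*r - 3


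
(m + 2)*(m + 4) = m^2 + 6*m + 8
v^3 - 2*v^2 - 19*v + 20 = (v - 5)*(v - 1)*(v + 4)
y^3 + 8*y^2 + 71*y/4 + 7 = (y + 1/2)*(y + 7/2)*(y + 4)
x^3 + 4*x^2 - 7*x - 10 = (x - 2)*(x + 1)*(x + 5)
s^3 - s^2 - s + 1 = (s - 1)^2*(s + 1)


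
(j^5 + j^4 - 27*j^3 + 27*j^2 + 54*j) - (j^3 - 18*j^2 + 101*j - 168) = j^5 + j^4 - 28*j^3 + 45*j^2 - 47*j + 168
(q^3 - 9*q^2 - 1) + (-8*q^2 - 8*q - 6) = q^3 - 17*q^2 - 8*q - 7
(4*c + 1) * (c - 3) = 4*c^2 - 11*c - 3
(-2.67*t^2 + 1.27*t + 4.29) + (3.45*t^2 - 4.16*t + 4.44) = 0.78*t^2 - 2.89*t + 8.73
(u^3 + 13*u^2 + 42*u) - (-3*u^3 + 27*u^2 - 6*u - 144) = 4*u^3 - 14*u^2 + 48*u + 144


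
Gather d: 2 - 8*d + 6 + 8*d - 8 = 0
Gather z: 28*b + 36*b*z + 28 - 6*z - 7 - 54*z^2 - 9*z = 28*b - 54*z^2 + z*(36*b - 15) + 21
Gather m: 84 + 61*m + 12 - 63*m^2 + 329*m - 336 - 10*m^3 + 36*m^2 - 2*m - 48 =-10*m^3 - 27*m^2 + 388*m - 288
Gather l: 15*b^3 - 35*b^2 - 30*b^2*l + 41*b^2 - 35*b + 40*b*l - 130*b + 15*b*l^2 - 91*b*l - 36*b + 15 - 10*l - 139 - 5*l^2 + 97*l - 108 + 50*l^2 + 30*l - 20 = 15*b^3 + 6*b^2 - 201*b + l^2*(15*b + 45) + l*(-30*b^2 - 51*b + 117) - 252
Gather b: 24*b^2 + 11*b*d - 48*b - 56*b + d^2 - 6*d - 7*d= 24*b^2 + b*(11*d - 104) + d^2 - 13*d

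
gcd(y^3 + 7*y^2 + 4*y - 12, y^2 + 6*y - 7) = y - 1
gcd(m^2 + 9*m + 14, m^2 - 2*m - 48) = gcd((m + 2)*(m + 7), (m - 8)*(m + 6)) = 1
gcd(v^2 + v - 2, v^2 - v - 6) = v + 2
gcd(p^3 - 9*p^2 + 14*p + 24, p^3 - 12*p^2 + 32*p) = p - 4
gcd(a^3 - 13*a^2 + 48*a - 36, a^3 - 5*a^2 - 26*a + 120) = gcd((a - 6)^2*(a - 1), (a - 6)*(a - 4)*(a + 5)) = a - 6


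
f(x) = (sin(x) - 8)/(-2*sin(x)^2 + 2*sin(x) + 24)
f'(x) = (4*sin(x)*cos(x) - 2*cos(x))*(sin(x) - 8)/(-2*sin(x)^2 + 2*sin(x) + 24)^2 + cos(x)/(-2*sin(x)^2 + 2*sin(x) + 24) = (sin(x)^2 - 16*sin(x) + 20)*cos(x)/(2*(sin(x) + cos(x)^2 + 11)^2)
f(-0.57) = -0.38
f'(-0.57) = 0.10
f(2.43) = -0.30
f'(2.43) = -0.03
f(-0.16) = -0.35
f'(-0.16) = 0.08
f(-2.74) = -0.37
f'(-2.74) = -0.09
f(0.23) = -0.32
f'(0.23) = 0.05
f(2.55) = -0.30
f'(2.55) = -0.03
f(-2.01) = -0.43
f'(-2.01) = -0.07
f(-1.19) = -0.44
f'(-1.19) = 0.06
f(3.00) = -0.32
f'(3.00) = -0.06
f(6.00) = -0.36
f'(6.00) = 0.09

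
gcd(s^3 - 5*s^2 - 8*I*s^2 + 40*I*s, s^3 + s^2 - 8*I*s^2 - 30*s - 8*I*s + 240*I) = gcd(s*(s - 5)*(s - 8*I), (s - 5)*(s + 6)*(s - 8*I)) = s^2 + s*(-5 - 8*I) + 40*I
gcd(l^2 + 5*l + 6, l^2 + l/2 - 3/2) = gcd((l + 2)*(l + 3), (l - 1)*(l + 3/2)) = 1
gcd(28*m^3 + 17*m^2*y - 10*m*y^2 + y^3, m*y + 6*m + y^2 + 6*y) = m + y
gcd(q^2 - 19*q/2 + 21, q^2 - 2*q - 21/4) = q - 7/2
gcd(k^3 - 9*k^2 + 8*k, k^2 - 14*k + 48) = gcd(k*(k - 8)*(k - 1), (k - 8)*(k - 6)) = k - 8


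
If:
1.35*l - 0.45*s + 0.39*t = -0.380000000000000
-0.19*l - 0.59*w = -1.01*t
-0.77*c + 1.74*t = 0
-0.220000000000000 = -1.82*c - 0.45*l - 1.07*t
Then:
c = 0.416865939119183*w + 0.065630871017634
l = 0.154389378071428 - 2.12463206033579*w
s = 1.33278365217928 - 6.21401771163637*w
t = 0.184475156966535*w + 0.0290435463698725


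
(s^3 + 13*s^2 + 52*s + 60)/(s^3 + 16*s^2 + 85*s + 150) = (s + 2)/(s + 5)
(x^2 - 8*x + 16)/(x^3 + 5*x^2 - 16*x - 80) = (x - 4)/(x^2 + 9*x + 20)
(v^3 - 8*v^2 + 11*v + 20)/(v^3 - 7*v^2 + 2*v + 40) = (v + 1)/(v + 2)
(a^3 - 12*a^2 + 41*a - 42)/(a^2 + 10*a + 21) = (a^3 - 12*a^2 + 41*a - 42)/(a^2 + 10*a + 21)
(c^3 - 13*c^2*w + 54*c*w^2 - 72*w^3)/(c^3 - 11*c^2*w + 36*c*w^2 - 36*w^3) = (-c + 4*w)/(-c + 2*w)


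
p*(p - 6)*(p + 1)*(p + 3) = p^4 - 2*p^3 - 21*p^2 - 18*p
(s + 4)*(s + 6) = s^2 + 10*s + 24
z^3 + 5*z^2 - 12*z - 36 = (z - 3)*(z + 2)*(z + 6)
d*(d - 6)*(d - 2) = d^3 - 8*d^2 + 12*d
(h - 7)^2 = h^2 - 14*h + 49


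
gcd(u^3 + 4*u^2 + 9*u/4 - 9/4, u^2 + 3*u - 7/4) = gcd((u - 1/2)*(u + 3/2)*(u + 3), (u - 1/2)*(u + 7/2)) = u - 1/2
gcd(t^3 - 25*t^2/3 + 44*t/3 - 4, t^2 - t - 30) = t - 6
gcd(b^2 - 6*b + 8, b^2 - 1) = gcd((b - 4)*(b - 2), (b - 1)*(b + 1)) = 1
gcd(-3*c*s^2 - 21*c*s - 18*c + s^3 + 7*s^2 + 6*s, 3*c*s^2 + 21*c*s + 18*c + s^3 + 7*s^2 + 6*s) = s^2 + 7*s + 6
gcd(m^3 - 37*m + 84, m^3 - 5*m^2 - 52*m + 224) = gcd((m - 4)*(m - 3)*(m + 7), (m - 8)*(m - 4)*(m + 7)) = m^2 + 3*m - 28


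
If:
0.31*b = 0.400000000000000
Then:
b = 1.29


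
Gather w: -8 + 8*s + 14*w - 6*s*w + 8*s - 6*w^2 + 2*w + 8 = 16*s - 6*w^2 + w*(16 - 6*s)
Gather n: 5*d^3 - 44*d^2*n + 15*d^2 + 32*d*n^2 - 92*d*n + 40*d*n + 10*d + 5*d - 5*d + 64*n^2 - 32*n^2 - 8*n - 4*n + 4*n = 5*d^3 + 15*d^2 + 10*d + n^2*(32*d + 32) + n*(-44*d^2 - 52*d - 8)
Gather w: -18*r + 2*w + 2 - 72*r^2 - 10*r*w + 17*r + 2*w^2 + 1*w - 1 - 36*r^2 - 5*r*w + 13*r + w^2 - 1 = -108*r^2 + 12*r + 3*w^2 + w*(3 - 15*r)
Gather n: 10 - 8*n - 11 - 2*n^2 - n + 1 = -2*n^2 - 9*n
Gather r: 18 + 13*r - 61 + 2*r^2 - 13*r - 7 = 2*r^2 - 50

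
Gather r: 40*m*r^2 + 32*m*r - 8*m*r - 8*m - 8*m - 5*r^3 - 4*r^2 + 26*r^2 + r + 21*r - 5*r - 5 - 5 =-16*m - 5*r^3 + r^2*(40*m + 22) + r*(24*m + 17) - 10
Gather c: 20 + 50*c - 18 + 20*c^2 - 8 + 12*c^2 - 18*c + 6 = 32*c^2 + 32*c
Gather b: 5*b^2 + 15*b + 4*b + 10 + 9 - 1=5*b^2 + 19*b + 18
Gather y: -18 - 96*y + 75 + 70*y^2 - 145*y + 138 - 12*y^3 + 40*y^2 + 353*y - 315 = -12*y^3 + 110*y^2 + 112*y - 120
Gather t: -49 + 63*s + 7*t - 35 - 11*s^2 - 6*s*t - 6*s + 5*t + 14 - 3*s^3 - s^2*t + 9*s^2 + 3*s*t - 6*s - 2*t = -3*s^3 - 2*s^2 + 51*s + t*(-s^2 - 3*s + 10) - 70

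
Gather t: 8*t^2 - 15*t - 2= 8*t^2 - 15*t - 2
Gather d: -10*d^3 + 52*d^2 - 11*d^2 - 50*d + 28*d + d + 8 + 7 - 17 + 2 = -10*d^3 + 41*d^2 - 21*d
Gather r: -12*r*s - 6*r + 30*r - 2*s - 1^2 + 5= r*(24 - 12*s) - 2*s + 4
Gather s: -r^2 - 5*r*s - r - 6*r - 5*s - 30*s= -r^2 - 7*r + s*(-5*r - 35)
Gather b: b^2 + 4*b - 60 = b^2 + 4*b - 60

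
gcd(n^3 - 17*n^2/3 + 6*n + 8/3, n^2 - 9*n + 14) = n - 2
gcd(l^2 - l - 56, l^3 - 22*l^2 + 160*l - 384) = l - 8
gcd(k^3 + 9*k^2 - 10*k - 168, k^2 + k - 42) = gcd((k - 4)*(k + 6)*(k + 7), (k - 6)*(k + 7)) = k + 7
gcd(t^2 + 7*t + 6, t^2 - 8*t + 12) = 1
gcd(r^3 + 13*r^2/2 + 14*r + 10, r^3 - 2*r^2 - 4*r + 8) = r + 2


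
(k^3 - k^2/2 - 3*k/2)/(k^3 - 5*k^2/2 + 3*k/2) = (k + 1)/(k - 1)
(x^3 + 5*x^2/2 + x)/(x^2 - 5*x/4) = 2*(2*x^2 + 5*x + 2)/(4*x - 5)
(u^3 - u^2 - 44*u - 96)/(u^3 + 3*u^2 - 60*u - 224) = (u + 3)/(u + 7)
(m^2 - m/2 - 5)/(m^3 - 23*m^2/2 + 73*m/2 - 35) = (m + 2)/(m^2 - 9*m + 14)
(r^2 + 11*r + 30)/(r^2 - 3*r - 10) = (r^2 + 11*r + 30)/(r^2 - 3*r - 10)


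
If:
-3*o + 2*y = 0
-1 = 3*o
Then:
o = -1/3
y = -1/2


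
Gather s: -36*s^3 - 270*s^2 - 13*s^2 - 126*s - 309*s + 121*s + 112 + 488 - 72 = -36*s^3 - 283*s^2 - 314*s + 528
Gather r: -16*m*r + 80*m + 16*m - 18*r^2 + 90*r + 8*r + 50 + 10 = 96*m - 18*r^2 + r*(98 - 16*m) + 60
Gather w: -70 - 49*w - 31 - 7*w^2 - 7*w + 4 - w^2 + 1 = -8*w^2 - 56*w - 96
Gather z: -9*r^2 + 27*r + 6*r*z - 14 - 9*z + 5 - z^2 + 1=-9*r^2 + 27*r - z^2 + z*(6*r - 9) - 8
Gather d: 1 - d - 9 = -d - 8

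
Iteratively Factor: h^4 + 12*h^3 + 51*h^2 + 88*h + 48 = (h + 3)*(h^3 + 9*h^2 + 24*h + 16) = (h + 1)*(h + 3)*(h^2 + 8*h + 16) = (h + 1)*(h + 3)*(h + 4)*(h + 4)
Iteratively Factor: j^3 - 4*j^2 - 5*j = (j)*(j^2 - 4*j - 5) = j*(j + 1)*(j - 5)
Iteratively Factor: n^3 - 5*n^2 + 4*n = (n - 4)*(n^2 - n) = (n - 4)*(n - 1)*(n)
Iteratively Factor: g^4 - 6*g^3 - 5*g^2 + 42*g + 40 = (g - 4)*(g^3 - 2*g^2 - 13*g - 10) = (g - 4)*(g + 1)*(g^2 - 3*g - 10) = (g - 4)*(g + 1)*(g + 2)*(g - 5)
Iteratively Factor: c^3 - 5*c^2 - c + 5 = (c - 5)*(c^2 - 1) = (c - 5)*(c + 1)*(c - 1)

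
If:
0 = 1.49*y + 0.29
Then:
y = -0.19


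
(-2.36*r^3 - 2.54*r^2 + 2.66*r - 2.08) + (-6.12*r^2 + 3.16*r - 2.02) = -2.36*r^3 - 8.66*r^2 + 5.82*r - 4.1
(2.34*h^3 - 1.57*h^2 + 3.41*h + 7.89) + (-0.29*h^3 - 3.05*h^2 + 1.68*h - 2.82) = 2.05*h^3 - 4.62*h^2 + 5.09*h + 5.07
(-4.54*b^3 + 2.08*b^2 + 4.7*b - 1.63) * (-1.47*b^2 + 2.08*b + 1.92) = 6.6738*b^5 - 12.5008*b^4 - 11.2994*b^3 + 16.1657*b^2 + 5.6336*b - 3.1296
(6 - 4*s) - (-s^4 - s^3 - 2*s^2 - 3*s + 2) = s^4 + s^3 + 2*s^2 - s + 4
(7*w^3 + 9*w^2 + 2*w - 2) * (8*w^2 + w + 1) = 56*w^5 + 79*w^4 + 32*w^3 - 5*w^2 - 2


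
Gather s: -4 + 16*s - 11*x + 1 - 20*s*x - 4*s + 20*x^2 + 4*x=s*(12 - 20*x) + 20*x^2 - 7*x - 3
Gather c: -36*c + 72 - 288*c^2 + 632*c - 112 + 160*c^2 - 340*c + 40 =-128*c^2 + 256*c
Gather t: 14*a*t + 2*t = t*(14*a + 2)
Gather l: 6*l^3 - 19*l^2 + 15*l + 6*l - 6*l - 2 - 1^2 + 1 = 6*l^3 - 19*l^2 + 15*l - 2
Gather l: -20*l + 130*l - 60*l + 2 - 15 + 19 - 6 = 50*l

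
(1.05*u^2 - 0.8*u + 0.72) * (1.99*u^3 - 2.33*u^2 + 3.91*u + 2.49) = 2.0895*u^5 - 4.0385*u^4 + 7.4023*u^3 - 2.1911*u^2 + 0.8232*u + 1.7928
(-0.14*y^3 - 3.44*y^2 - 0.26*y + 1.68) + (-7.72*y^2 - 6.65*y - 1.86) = -0.14*y^3 - 11.16*y^2 - 6.91*y - 0.18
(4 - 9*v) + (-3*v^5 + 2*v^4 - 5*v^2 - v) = -3*v^5 + 2*v^4 - 5*v^2 - 10*v + 4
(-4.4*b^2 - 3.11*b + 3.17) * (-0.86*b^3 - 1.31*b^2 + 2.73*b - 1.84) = 3.784*b^5 + 8.4386*b^4 - 10.6641*b^3 - 4.547*b^2 + 14.3765*b - 5.8328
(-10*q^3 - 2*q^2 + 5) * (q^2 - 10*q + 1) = -10*q^5 + 98*q^4 + 10*q^3 + 3*q^2 - 50*q + 5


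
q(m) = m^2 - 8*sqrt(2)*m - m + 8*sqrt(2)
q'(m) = 2*m - 8*sqrt(2) - 1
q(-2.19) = 43.08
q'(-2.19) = -16.69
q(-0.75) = 21.11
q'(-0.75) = -13.81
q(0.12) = 9.85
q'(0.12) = -12.07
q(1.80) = -7.61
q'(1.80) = -8.71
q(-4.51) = 87.19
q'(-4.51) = -21.33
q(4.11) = -22.40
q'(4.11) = -4.09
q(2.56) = -13.66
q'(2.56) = -7.19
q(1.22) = -2.22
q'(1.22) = -9.87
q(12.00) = 7.55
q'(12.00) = 11.69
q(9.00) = -18.51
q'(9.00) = 5.69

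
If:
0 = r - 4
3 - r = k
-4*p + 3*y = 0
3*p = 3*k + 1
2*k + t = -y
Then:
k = -1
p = -2/3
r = 4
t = 26/9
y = -8/9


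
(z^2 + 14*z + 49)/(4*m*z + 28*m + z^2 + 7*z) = (z + 7)/(4*m + z)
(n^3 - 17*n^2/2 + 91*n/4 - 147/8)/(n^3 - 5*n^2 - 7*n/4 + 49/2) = (n - 3/2)/(n + 2)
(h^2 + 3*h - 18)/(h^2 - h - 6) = (h + 6)/(h + 2)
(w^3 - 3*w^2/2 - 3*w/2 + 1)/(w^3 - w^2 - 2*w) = (w - 1/2)/w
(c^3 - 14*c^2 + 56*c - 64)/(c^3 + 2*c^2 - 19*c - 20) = (c^2 - 10*c + 16)/(c^2 + 6*c + 5)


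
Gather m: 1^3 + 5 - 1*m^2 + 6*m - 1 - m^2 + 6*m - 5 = -2*m^2 + 12*m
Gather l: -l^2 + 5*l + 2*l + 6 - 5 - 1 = -l^2 + 7*l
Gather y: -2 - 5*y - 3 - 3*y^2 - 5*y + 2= -3*y^2 - 10*y - 3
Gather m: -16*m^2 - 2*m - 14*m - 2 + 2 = -16*m^2 - 16*m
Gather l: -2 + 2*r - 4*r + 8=6 - 2*r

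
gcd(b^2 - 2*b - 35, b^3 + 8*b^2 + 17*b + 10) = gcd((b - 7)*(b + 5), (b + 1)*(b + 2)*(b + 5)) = b + 5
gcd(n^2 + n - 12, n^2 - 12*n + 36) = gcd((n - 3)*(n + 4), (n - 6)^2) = 1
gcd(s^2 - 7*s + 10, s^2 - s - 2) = s - 2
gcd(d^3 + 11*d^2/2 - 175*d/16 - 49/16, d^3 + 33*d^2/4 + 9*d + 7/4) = d^2 + 29*d/4 + 7/4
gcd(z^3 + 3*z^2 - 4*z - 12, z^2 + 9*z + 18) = z + 3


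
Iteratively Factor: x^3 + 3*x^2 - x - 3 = (x - 1)*(x^2 + 4*x + 3) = (x - 1)*(x + 3)*(x + 1)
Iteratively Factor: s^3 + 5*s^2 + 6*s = (s + 2)*(s^2 + 3*s) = s*(s + 2)*(s + 3)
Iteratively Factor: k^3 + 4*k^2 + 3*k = (k)*(k^2 + 4*k + 3) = k*(k + 3)*(k + 1)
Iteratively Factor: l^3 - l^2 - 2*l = (l)*(l^2 - l - 2) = l*(l - 2)*(l + 1)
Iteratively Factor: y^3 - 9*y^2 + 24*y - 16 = (y - 4)*(y^2 - 5*y + 4) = (y - 4)^2*(y - 1)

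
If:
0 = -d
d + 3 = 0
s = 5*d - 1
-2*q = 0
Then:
No Solution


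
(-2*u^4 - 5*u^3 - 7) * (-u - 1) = 2*u^5 + 7*u^4 + 5*u^3 + 7*u + 7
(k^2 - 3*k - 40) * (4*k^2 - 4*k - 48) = 4*k^4 - 16*k^3 - 196*k^2 + 304*k + 1920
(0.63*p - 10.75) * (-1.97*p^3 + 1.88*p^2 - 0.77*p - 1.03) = -1.2411*p^4 + 22.3619*p^3 - 20.6951*p^2 + 7.6286*p + 11.0725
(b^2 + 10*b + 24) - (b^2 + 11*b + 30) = -b - 6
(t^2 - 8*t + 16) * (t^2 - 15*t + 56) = t^4 - 23*t^3 + 192*t^2 - 688*t + 896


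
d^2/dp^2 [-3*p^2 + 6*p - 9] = -6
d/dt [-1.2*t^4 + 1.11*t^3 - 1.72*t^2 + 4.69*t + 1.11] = -4.8*t^3 + 3.33*t^2 - 3.44*t + 4.69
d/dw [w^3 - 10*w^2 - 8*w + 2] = 3*w^2 - 20*w - 8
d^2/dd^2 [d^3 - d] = 6*d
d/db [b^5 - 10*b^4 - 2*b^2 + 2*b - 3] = 5*b^4 - 40*b^3 - 4*b + 2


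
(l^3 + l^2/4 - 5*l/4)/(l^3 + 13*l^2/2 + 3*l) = (4*l^2 + l - 5)/(2*(2*l^2 + 13*l + 6))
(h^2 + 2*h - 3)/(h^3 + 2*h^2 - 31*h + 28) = (h + 3)/(h^2 + 3*h - 28)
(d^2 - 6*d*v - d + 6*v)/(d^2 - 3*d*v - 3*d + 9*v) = (d^2 - 6*d*v - d + 6*v)/(d^2 - 3*d*v - 3*d + 9*v)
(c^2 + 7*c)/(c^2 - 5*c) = (c + 7)/(c - 5)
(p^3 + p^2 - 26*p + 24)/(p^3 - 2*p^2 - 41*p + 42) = (p - 4)/(p - 7)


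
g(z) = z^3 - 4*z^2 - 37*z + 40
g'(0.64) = -40.89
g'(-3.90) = 39.83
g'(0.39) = -39.66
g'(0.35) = -39.43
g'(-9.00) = 278.00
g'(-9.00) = 278.00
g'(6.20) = 28.72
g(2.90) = -76.55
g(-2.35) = 91.88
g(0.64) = 14.94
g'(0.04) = -37.32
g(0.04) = 38.51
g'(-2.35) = -1.63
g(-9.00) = -680.00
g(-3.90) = 64.14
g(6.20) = -104.83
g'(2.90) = -34.97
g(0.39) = 25.02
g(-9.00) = -680.00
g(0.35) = 26.60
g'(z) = 3*z^2 - 8*z - 37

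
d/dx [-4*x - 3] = -4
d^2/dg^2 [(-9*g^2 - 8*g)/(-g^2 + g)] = 34/(g^3 - 3*g^2 + 3*g - 1)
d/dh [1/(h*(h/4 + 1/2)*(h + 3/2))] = 16*(-3*h^2 - 7*h - 3)/(h^2*(4*h^4 + 28*h^3 + 73*h^2 + 84*h + 36))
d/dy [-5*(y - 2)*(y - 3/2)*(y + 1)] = -15*y^2 + 25*y + 5/2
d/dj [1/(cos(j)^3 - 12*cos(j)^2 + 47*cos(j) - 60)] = (3*cos(j)^2 - 24*cos(j) + 47)*sin(j)/(cos(j)^3 - 12*cos(j)^2 + 47*cos(j) - 60)^2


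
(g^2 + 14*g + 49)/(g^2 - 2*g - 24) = (g^2 + 14*g + 49)/(g^2 - 2*g - 24)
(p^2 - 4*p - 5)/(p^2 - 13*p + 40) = (p + 1)/(p - 8)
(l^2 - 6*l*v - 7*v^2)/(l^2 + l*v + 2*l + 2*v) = (l - 7*v)/(l + 2)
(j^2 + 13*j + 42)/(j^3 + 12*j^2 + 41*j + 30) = (j + 7)/(j^2 + 6*j + 5)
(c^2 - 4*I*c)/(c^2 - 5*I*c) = (c - 4*I)/(c - 5*I)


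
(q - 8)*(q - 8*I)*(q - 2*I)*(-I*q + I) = -I*q^4 - 10*q^3 + 9*I*q^3 + 90*q^2 + 8*I*q^2 - 80*q - 144*I*q + 128*I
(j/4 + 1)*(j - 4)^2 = j^3/4 - j^2 - 4*j + 16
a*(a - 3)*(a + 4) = a^3 + a^2 - 12*a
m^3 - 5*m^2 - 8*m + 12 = (m - 6)*(m - 1)*(m + 2)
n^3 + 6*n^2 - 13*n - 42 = (n - 3)*(n + 2)*(n + 7)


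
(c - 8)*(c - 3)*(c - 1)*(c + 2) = c^4 - 10*c^3 + 11*c^2 + 46*c - 48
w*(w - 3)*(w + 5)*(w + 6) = w^4 + 8*w^3 - 3*w^2 - 90*w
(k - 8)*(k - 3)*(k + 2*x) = k^3 + 2*k^2*x - 11*k^2 - 22*k*x + 24*k + 48*x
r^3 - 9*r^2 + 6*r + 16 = (r - 8)*(r - 2)*(r + 1)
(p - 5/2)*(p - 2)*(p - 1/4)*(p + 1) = p^4 - 15*p^3/4 + 11*p^2/8 + 39*p/8 - 5/4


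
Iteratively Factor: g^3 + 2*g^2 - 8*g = (g + 4)*(g^2 - 2*g) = g*(g + 4)*(g - 2)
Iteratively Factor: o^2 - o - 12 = (o + 3)*(o - 4)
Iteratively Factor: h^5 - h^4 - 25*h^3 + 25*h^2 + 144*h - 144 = (h - 1)*(h^4 - 25*h^2 + 144) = (h - 1)*(h + 3)*(h^3 - 3*h^2 - 16*h + 48) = (h - 4)*(h - 1)*(h + 3)*(h^2 + h - 12) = (h - 4)*(h - 1)*(h + 3)*(h + 4)*(h - 3)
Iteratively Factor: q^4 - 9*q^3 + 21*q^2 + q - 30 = (q + 1)*(q^3 - 10*q^2 + 31*q - 30) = (q - 3)*(q + 1)*(q^2 - 7*q + 10) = (q - 5)*(q - 3)*(q + 1)*(q - 2)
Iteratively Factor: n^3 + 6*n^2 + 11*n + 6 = (n + 3)*(n^2 + 3*n + 2) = (n + 2)*(n + 3)*(n + 1)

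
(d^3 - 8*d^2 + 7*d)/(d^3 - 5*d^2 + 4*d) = (d - 7)/(d - 4)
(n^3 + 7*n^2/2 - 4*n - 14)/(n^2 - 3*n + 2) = (n^2 + 11*n/2 + 7)/(n - 1)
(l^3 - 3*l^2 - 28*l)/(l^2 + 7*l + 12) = l*(l - 7)/(l + 3)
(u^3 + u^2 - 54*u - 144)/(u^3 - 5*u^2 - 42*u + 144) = (u + 3)/(u - 3)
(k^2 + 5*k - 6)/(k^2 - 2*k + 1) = (k + 6)/(k - 1)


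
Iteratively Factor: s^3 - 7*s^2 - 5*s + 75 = (s - 5)*(s^2 - 2*s - 15) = (s - 5)^2*(s + 3)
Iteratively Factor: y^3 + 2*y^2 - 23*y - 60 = (y + 3)*(y^2 - y - 20) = (y - 5)*(y + 3)*(y + 4)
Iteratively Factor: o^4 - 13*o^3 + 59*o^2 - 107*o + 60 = (o - 1)*(o^3 - 12*o^2 + 47*o - 60) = (o - 3)*(o - 1)*(o^2 - 9*o + 20) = (o - 5)*(o - 3)*(o - 1)*(o - 4)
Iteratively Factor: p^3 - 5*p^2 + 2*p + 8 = (p - 2)*(p^2 - 3*p - 4) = (p - 4)*(p - 2)*(p + 1)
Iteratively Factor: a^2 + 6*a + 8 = (a + 4)*(a + 2)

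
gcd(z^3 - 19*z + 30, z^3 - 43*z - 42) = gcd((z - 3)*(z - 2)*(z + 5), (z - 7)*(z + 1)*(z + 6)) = 1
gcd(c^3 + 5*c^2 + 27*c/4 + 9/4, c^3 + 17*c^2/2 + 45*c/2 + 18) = c^2 + 9*c/2 + 9/2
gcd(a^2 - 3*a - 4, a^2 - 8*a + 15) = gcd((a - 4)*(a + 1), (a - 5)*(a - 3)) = 1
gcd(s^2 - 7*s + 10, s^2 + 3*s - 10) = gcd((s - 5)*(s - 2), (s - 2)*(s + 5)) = s - 2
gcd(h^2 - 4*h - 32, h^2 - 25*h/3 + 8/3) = h - 8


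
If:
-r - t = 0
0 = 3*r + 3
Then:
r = -1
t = 1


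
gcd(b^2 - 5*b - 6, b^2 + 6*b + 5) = b + 1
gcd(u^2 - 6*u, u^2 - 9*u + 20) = 1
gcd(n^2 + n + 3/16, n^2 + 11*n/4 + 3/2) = n + 3/4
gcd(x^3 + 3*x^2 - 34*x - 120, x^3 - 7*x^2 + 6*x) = x - 6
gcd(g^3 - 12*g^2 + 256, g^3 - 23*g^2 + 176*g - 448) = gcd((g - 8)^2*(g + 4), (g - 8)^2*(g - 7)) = g^2 - 16*g + 64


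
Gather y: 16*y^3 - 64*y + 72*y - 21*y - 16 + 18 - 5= 16*y^3 - 13*y - 3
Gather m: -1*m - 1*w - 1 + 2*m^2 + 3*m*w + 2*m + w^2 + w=2*m^2 + m*(3*w + 1) + w^2 - 1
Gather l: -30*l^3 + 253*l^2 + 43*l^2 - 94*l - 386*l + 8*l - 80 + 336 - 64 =-30*l^3 + 296*l^2 - 472*l + 192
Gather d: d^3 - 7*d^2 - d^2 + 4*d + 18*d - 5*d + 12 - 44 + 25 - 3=d^3 - 8*d^2 + 17*d - 10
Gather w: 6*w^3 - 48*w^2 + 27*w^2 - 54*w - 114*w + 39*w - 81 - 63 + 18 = 6*w^3 - 21*w^2 - 129*w - 126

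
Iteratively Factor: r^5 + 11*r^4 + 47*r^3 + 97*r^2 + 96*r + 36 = (r + 3)*(r^4 + 8*r^3 + 23*r^2 + 28*r + 12) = (r + 2)*(r + 3)*(r^3 + 6*r^2 + 11*r + 6) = (r + 2)*(r + 3)^2*(r^2 + 3*r + 2) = (r + 2)^2*(r + 3)^2*(r + 1)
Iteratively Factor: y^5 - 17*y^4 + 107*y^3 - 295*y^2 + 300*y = (y - 5)*(y^4 - 12*y^3 + 47*y^2 - 60*y) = (y - 5)^2*(y^3 - 7*y^2 + 12*y) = (y - 5)^2*(y - 3)*(y^2 - 4*y) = (y - 5)^2*(y - 4)*(y - 3)*(y)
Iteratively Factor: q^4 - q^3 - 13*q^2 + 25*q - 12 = (q - 1)*(q^3 - 13*q + 12) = (q - 3)*(q - 1)*(q^2 + 3*q - 4) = (q - 3)*(q - 1)^2*(q + 4)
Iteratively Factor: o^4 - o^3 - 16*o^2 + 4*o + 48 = (o - 4)*(o^3 + 3*o^2 - 4*o - 12) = (o - 4)*(o + 2)*(o^2 + o - 6) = (o - 4)*(o - 2)*(o + 2)*(o + 3)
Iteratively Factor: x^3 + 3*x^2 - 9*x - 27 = (x + 3)*(x^2 - 9) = (x + 3)^2*(x - 3)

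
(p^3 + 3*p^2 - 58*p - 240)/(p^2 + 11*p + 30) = p - 8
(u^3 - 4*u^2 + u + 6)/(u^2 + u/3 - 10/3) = 3*(u^3 - 4*u^2 + u + 6)/(3*u^2 + u - 10)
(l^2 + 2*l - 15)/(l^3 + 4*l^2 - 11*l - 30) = 1/(l + 2)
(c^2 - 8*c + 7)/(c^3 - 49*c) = (c - 1)/(c*(c + 7))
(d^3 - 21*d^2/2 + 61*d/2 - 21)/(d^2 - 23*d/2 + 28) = (d^2 - 7*d + 6)/(d - 8)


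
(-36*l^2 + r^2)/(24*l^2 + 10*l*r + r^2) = (-6*l + r)/(4*l + r)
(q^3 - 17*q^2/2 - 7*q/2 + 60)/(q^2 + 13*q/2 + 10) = (q^2 - 11*q + 24)/(q + 4)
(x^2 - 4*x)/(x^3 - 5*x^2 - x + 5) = x*(x - 4)/(x^3 - 5*x^2 - x + 5)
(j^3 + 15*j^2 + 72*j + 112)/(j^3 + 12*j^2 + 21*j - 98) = (j^2 + 8*j + 16)/(j^2 + 5*j - 14)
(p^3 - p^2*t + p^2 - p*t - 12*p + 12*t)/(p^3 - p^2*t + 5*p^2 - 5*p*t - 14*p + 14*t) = (p^2 + p - 12)/(p^2 + 5*p - 14)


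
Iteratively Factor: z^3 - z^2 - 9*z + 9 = (z + 3)*(z^2 - 4*z + 3) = (z - 1)*(z + 3)*(z - 3)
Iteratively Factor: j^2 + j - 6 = (j + 3)*(j - 2)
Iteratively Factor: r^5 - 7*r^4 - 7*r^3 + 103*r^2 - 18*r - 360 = (r - 3)*(r^4 - 4*r^3 - 19*r^2 + 46*r + 120) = (r - 5)*(r - 3)*(r^3 + r^2 - 14*r - 24) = (r - 5)*(r - 3)*(r + 3)*(r^2 - 2*r - 8) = (r - 5)*(r - 3)*(r + 2)*(r + 3)*(r - 4)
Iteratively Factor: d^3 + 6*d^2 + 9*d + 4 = (d + 1)*(d^2 + 5*d + 4) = (d + 1)^2*(d + 4)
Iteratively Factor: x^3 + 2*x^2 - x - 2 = (x - 1)*(x^2 + 3*x + 2) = (x - 1)*(x + 1)*(x + 2)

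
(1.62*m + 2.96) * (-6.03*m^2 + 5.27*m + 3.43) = -9.7686*m^3 - 9.3114*m^2 + 21.1558*m + 10.1528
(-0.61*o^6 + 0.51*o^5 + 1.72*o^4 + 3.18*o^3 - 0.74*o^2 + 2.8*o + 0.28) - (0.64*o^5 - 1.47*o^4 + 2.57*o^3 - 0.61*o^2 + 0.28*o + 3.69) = -0.61*o^6 - 0.13*o^5 + 3.19*o^4 + 0.61*o^3 - 0.13*o^2 + 2.52*o - 3.41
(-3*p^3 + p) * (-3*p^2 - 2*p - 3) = 9*p^5 + 6*p^4 + 6*p^3 - 2*p^2 - 3*p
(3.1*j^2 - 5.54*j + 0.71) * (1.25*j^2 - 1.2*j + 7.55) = 3.875*j^4 - 10.645*j^3 + 30.9405*j^2 - 42.679*j + 5.3605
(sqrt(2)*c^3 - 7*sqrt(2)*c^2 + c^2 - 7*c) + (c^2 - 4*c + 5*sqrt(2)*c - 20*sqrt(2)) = sqrt(2)*c^3 - 7*sqrt(2)*c^2 + 2*c^2 - 11*c + 5*sqrt(2)*c - 20*sqrt(2)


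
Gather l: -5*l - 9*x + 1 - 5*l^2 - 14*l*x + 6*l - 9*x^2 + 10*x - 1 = -5*l^2 + l*(1 - 14*x) - 9*x^2 + x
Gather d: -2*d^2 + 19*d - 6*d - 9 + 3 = -2*d^2 + 13*d - 6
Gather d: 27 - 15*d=27 - 15*d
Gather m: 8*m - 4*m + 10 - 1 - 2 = 4*m + 7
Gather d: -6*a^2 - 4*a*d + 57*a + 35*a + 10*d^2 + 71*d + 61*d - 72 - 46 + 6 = -6*a^2 + 92*a + 10*d^2 + d*(132 - 4*a) - 112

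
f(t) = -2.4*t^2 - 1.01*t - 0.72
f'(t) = -4.8*t - 1.01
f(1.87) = -11.00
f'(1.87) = -9.99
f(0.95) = -3.85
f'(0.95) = -5.57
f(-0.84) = -1.57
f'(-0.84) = 3.02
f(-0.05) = -0.68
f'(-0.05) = -0.77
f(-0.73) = -1.26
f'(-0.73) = 2.49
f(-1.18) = -2.87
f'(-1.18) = 4.65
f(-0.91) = -1.79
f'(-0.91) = 3.36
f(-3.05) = -19.97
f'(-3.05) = 13.63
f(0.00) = -0.72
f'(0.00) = -1.01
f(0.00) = -0.72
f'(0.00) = -1.01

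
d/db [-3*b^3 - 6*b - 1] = -9*b^2 - 6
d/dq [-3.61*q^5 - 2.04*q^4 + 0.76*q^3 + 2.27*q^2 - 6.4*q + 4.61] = -18.05*q^4 - 8.16*q^3 + 2.28*q^2 + 4.54*q - 6.4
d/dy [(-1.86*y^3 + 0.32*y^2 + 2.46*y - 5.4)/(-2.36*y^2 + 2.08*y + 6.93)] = (4.3896*y^4 - 7.7376*y^3 - 32.1982*y^2 - 21.0528*y + 28.2798)/(5.5696*y^4 - 9.8176*y^3 - 28.3832*y^2 + 28.8288*y + 48.0249)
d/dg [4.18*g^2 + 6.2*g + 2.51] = 8.36*g + 6.2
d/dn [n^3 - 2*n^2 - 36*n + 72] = 3*n^2 - 4*n - 36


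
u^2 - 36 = (u - 6)*(u + 6)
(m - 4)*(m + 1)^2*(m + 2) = m^4 - 11*m^2 - 18*m - 8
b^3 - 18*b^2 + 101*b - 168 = (b - 8)*(b - 7)*(b - 3)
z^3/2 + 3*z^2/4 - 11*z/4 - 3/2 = (z/2 + 1/4)*(z - 2)*(z + 3)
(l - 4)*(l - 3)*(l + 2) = l^3 - 5*l^2 - 2*l + 24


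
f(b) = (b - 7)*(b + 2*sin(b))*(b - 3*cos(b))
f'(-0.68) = 51.77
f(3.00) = -78.38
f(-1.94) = -29.17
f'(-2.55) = -23.72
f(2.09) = -67.23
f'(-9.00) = -58.03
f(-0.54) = -36.81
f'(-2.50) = -28.13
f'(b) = (b - 7)*(b + 2*sin(b))*(3*sin(b) + 1) + (b - 7)*(b - 3*cos(b))*(2*cos(b) + 1) + (b + 2*sin(b))*(b - 3*cos(b))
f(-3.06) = -2.27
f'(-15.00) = -278.99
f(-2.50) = -3.39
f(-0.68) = -44.83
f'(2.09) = -54.16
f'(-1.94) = -55.77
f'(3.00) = 24.31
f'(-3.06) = 24.02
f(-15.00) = -4561.89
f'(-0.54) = 62.21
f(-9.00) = -985.03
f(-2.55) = -2.09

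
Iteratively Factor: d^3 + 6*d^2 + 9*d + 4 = (d + 1)*(d^2 + 5*d + 4) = (d + 1)^2*(d + 4)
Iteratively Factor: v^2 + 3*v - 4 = (v - 1)*(v + 4)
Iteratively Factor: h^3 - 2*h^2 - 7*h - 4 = (h - 4)*(h^2 + 2*h + 1) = (h - 4)*(h + 1)*(h + 1)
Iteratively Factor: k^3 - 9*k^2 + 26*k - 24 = (k - 2)*(k^2 - 7*k + 12) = (k - 3)*(k - 2)*(k - 4)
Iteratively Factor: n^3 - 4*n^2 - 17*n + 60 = (n - 3)*(n^2 - n - 20) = (n - 5)*(n - 3)*(n + 4)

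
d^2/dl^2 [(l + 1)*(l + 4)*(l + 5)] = 6*l + 20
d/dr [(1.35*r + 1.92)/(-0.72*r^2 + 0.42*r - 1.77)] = (0.972*r^2 + 2.7648*r - 3.1959)/(0.5184*r^4 - 0.6048*r^3 + 2.7252*r^2 - 1.4868*r + 3.1329)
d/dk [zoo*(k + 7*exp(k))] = zoo*(exp(k) + 1)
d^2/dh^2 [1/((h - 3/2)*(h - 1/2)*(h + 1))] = 8*(96*h^4 - 128*h^3 - 12*h^2 + 24*h + 37)/(64*h^9 - 192*h^8 - 48*h^7 + 560*h^6 - 228*h^5 - 516*h^4 + 343*h^3 + 117*h^2 - 135*h + 27)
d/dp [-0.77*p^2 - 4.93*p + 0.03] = -1.54*p - 4.93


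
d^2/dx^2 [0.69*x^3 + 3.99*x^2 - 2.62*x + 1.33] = 4.14*x + 7.98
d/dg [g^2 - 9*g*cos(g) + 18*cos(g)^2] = 9*g*sin(g) + 2*g - 18*sin(2*g) - 9*cos(g)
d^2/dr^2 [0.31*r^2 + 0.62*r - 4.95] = 0.620000000000000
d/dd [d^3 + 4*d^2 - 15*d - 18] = 3*d^2 + 8*d - 15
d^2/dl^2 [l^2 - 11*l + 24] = 2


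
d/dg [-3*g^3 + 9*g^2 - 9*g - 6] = -9*g^2 + 18*g - 9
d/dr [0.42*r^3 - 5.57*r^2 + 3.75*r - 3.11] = 1.26*r^2 - 11.14*r + 3.75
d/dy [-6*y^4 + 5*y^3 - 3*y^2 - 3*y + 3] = -24*y^3 + 15*y^2 - 6*y - 3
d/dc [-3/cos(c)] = -3*sin(c)/cos(c)^2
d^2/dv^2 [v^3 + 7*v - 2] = 6*v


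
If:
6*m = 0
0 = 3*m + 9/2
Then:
No Solution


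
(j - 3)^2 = j^2 - 6*j + 9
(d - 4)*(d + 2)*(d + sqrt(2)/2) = d^3 - 2*d^2 + sqrt(2)*d^2/2 - 8*d - sqrt(2)*d - 4*sqrt(2)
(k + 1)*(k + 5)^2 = k^3 + 11*k^2 + 35*k + 25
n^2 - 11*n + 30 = (n - 6)*(n - 5)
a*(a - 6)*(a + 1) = a^3 - 5*a^2 - 6*a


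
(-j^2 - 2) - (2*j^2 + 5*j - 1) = -3*j^2 - 5*j - 1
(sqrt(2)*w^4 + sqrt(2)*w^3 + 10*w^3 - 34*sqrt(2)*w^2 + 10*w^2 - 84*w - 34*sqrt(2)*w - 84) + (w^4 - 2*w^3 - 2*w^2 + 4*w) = w^4 + sqrt(2)*w^4 + sqrt(2)*w^3 + 8*w^3 - 34*sqrt(2)*w^2 + 8*w^2 - 80*w - 34*sqrt(2)*w - 84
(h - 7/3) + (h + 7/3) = 2*h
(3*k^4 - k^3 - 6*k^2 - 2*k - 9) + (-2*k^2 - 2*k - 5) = 3*k^4 - k^3 - 8*k^2 - 4*k - 14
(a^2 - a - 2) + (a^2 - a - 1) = 2*a^2 - 2*a - 3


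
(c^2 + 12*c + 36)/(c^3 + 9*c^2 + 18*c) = (c + 6)/(c*(c + 3))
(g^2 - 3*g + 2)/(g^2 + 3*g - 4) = (g - 2)/(g + 4)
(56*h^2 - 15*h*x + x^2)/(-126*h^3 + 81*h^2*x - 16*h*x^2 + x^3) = (-8*h + x)/(18*h^2 - 9*h*x + x^2)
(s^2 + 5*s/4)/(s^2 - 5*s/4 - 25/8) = 2*s/(2*s - 5)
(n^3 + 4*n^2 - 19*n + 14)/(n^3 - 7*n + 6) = (n + 7)/(n + 3)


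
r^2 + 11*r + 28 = (r + 4)*(r + 7)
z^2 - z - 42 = (z - 7)*(z + 6)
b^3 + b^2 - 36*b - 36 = (b - 6)*(b + 1)*(b + 6)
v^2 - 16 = (v - 4)*(v + 4)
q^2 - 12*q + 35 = (q - 7)*(q - 5)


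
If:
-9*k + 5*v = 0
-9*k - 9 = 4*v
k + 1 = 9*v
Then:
No Solution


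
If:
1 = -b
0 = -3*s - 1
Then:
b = -1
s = -1/3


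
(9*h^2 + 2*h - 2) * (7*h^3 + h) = 63*h^5 + 14*h^4 - 5*h^3 + 2*h^2 - 2*h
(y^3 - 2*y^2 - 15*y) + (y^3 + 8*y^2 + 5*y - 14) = 2*y^3 + 6*y^2 - 10*y - 14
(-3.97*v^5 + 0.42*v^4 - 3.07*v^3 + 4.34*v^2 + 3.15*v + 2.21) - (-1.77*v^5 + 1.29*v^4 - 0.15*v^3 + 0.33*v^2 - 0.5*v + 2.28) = -2.2*v^5 - 0.87*v^4 - 2.92*v^3 + 4.01*v^2 + 3.65*v - 0.0699999999999998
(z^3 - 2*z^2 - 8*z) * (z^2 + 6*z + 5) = z^5 + 4*z^4 - 15*z^3 - 58*z^2 - 40*z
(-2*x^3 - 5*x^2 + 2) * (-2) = 4*x^3 + 10*x^2 - 4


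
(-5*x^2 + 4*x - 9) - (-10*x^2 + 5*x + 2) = 5*x^2 - x - 11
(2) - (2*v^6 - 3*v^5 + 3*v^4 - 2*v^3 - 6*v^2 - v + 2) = -2*v^6 + 3*v^5 - 3*v^4 + 2*v^3 + 6*v^2 + v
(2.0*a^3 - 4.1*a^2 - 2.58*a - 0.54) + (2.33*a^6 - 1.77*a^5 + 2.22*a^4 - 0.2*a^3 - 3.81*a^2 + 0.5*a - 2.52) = 2.33*a^6 - 1.77*a^5 + 2.22*a^4 + 1.8*a^3 - 7.91*a^2 - 2.08*a - 3.06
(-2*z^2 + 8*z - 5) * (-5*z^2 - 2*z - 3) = 10*z^4 - 36*z^3 + 15*z^2 - 14*z + 15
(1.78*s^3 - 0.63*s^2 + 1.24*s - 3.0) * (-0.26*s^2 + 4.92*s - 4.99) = -0.4628*s^5 + 8.9214*s^4 - 12.3042*s^3 + 10.0245*s^2 - 20.9476*s + 14.97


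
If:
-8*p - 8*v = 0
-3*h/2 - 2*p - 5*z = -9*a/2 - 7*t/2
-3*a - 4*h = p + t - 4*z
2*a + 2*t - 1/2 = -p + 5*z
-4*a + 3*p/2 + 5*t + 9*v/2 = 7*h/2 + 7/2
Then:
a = 253*z/370 - 7/20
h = 1/10 - 67*z/555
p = 683*z/555 + 1/10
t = 1333*z/1110 + 11/20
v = -683*z/555 - 1/10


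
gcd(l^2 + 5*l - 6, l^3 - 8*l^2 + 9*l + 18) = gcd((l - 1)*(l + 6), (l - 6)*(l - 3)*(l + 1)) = 1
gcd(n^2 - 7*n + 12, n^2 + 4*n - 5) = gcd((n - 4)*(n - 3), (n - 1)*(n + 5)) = 1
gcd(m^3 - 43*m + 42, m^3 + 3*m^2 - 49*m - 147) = m + 7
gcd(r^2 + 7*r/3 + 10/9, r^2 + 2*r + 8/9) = r + 2/3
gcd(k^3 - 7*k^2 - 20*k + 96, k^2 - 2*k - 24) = k + 4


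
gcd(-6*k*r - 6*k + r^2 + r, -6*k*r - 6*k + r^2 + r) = -6*k*r - 6*k + r^2 + r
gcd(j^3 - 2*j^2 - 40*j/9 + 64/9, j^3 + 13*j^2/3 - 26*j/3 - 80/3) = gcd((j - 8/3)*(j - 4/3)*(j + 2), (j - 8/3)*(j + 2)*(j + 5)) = j^2 - 2*j/3 - 16/3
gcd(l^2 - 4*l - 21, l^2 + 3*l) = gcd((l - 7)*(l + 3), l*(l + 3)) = l + 3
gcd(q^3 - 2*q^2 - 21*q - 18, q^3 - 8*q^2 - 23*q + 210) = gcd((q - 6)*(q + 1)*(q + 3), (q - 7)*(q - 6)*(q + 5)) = q - 6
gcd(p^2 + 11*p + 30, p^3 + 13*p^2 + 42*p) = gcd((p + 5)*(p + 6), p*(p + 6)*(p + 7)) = p + 6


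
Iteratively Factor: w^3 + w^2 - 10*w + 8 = (w - 2)*(w^2 + 3*w - 4) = (w - 2)*(w - 1)*(w + 4)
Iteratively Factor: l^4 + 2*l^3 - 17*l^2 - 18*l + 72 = (l + 3)*(l^3 - l^2 - 14*l + 24) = (l - 2)*(l + 3)*(l^2 + l - 12) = (l - 2)*(l + 3)*(l + 4)*(l - 3)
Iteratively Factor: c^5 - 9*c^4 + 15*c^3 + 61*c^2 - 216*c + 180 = (c - 3)*(c^4 - 6*c^3 - 3*c^2 + 52*c - 60) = (c - 3)*(c + 3)*(c^3 - 9*c^2 + 24*c - 20) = (c - 3)*(c - 2)*(c + 3)*(c^2 - 7*c + 10) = (c - 3)*(c - 2)^2*(c + 3)*(c - 5)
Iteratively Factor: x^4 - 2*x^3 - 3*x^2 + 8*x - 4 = (x + 2)*(x^3 - 4*x^2 + 5*x - 2) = (x - 1)*(x + 2)*(x^2 - 3*x + 2) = (x - 2)*(x - 1)*(x + 2)*(x - 1)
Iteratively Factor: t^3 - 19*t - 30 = (t + 3)*(t^2 - 3*t - 10) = (t + 2)*(t + 3)*(t - 5)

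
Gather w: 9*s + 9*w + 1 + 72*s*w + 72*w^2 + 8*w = 9*s + 72*w^2 + w*(72*s + 17) + 1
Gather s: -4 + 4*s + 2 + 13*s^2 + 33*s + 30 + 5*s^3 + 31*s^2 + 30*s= 5*s^3 + 44*s^2 + 67*s + 28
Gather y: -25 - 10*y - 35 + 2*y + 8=-8*y - 52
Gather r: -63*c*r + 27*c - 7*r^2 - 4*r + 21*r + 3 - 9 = 27*c - 7*r^2 + r*(17 - 63*c) - 6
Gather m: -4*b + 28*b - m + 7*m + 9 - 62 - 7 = 24*b + 6*m - 60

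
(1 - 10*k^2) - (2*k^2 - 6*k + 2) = -12*k^2 + 6*k - 1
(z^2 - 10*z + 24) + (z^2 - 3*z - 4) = 2*z^2 - 13*z + 20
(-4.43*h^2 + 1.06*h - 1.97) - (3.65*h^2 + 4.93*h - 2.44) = -8.08*h^2 - 3.87*h + 0.47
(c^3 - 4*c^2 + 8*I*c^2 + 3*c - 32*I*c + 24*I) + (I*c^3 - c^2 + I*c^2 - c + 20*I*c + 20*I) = c^3 + I*c^3 - 5*c^2 + 9*I*c^2 + 2*c - 12*I*c + 44*I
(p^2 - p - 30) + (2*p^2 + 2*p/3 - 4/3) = 3*p^2 - p/3 - 94/3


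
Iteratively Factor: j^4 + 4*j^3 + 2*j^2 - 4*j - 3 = (j + 1)*(j^3 + 3*j^2 - j - 3) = (j + 1)^2*(j^2 + 2*j - 3) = (j + 1)^2*(j + 3)*(j - 1)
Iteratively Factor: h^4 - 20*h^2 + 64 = (h + 2)*(h^3 - 2*h^2 - 16*h + 32) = (h + 2)*(h + 4)*(h^2 - 6*h + 8) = (h - 2)*(h + 2)*(h + 4)*(h - 4)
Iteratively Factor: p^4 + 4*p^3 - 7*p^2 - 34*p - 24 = (p - 3)*(p^3 + 7*p^2 + 14*p + 8) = (p - 3)*(p + 4)*(p^2 + 3*p + 2) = (p - 3)*(p + 1)*(p + 4)*(p + 2)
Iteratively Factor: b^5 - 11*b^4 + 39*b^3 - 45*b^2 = (b - 3)*(b^4 - 8*b^3 + 15*b^2) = (b - 5)*(b - 3)*(b^3 - 3*b^2) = b*(b - 5)*(b - 3)*(b^2 - 3*b) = b^2*(b - 5)*(b - 3)*(b - 3)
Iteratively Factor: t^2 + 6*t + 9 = (t + 3)*(t + 3)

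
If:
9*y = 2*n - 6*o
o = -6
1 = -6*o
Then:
No Solution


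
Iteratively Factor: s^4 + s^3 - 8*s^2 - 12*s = (s - 3)*(s^3 + 4*s^2 + 4*s) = (s - 3)*(s + 2)*(s^2 + 2*s) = s*(s - 3)*(s + 2)*(s + 2)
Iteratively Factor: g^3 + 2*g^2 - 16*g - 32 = (g + 4)*(g^2 - 2*g - 8) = (g + 2)*(g + 4)*(g - 4)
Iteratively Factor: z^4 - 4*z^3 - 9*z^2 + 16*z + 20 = (z + 1)*(z^3 - 5*z^2 - 4*z + 20) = (z - 5)*(z + 1)*(z^2 - 4) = (z - 5)*(z + 1)*(z + 2)*(z - 2)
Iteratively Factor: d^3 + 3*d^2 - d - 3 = (d - 1)*(d^2 + 4*d + 3) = (d - 1)*(d + 3)*(d + 1)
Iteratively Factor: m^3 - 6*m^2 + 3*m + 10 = (m + 1)*(m^2 - 7*m + 10) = (m - 2)*(m + 1)*(m - 5)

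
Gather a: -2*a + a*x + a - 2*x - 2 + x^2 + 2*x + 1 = a*(x - 1) + x^2 - 1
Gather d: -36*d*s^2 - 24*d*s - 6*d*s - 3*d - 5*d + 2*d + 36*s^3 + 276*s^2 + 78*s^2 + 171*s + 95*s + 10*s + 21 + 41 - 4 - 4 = d*(-36*s^2 - 30*s - 6) + 36*s^3 + 354*s^2 + 276*s + 54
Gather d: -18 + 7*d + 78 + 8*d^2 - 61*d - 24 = 8*d^2 - 54*d + 36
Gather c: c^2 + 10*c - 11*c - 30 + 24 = c^2 - c - 6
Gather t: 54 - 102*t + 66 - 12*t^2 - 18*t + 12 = -12*t^2 - 120*t + 132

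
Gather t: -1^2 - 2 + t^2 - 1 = t^2 - 4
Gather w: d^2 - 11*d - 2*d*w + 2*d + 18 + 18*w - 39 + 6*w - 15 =d^2 - 9*d + w*(24 - 2*d) - 36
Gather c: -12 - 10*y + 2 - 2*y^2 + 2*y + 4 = -2*y^2 - 8*y - 6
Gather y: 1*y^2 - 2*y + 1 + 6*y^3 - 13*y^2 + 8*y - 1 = 6*y^3 - 12*y^2 + 6*y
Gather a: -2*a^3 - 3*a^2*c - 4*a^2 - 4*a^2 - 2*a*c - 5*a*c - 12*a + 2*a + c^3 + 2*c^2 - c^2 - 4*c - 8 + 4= -2*a^3 + a^2*(-3*c - 8) + a*(-7*c - 10) + c^3 + c^2 - 4*c - 4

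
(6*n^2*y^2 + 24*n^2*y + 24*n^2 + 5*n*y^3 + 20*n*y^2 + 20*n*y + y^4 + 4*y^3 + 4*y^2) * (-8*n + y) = -48*n^3*y^2 - 192*n^3*y - 192*n^3 - 34*n^2*y^3 - 136*n^2*y^2 - 136*n^2*y - 3*n*y^4 - 12*n*y^3 - 12*n*y^2 + y^5 + 4*y^4 + 4*y^3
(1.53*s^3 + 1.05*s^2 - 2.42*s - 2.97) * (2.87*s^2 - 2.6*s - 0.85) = 4.3911*s^5 - 0.9645*s^4 - 10.9759*s^3 - 3.1244*s^2 + 9.779*s + 2.5245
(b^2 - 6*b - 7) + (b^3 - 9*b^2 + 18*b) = b^3 - 8*b^2 + 12*b - 7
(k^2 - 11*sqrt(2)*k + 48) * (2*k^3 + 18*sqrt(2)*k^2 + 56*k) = 2*k^5 - 4*sqrt(2)*k^4 - 244*k^3 + 248*sqrt(2)*k^2 + 2688*k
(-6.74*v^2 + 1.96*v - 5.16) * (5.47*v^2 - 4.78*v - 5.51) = -36.8678*v^4 + 42.9384*v^3 - 0.456600000000002*v^2 + 13.8652*v + 28.4316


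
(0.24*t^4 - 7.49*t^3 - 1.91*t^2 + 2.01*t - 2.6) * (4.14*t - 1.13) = 0.9936*t^5 - 31.2798*t^4 + 0.5563*t^3 + 10.4797*t^2 - 13.0353*t + 2.938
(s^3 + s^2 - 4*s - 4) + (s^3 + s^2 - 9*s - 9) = 2*s^3 + 2*s^2 - 13*s - 13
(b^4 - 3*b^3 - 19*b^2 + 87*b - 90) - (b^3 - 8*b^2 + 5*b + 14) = b^4 - 4*b^3 - 11*b^2 + 82*b - 104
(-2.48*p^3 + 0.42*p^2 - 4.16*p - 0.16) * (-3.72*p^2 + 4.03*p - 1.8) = 9.2256*p^5 - 11.5568*p^4 + 21.6318*p^3 - 16.9256*p^2 + 6.8432*p + 0.288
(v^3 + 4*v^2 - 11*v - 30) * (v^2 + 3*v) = v^5 + 7*v^4 + v^3 - 63*v^2 - 90*v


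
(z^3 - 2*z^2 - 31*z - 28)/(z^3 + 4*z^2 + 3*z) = (z^2 - 3*z - 28)/(z*(z + 3))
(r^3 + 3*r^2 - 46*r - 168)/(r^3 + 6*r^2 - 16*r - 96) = (r - 7)/(r - 4)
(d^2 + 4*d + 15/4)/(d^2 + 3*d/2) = (d + 5/2)/d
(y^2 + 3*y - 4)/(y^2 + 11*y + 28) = (y - 1)/(y + 7)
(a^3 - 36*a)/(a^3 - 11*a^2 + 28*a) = (a^2 - 36)/(a^2 - 11*a + 28)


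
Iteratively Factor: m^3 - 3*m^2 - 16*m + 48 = (m + 4)*(m^2 - 7*m + 12) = (m - 3)*(m + 4)*(m - 4)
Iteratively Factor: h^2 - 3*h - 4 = (h - 4)*(h + 1)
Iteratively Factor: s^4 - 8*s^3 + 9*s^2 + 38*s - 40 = (s - 5)*(s^3 - 3*s^2 - 6*s + 8) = (s - 5)*(s - 1)*(s^2 - 2*s - 8) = (s - 5)*(s - 1)*(s + 2)*(s - 4)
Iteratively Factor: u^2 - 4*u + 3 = (u - 3)*(u - 1)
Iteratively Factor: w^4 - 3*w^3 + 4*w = (w)*(w^3 - 3*w^2 + 4) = w*(w - 2)*(w^2 - w - 2) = w*(w - 2)*(w + 1)*(w - 2)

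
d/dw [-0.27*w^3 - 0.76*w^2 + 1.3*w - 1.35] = -0.81*w^2 - 1.52*w + 1.3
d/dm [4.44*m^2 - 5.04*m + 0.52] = 8.88*m - 5.04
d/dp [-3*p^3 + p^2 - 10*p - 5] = -9*p^2 + 2*p - 10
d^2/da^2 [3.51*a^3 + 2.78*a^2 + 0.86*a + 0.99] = 21.06*a + 5.56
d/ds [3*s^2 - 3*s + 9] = 6*s - 3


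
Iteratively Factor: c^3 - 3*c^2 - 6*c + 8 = (c - 4)*(c^2 + c - 2) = (c - 4)*(c + 2)*(c - 1)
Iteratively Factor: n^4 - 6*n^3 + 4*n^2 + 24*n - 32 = (n - 2)*(n^3 - 4*n^2 - 4*n + 16) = (n - 2)*(n + 2)*(n^2 - 6*n + 8) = (n - 4)*(n - 2)*(n + 2)*(n - 2)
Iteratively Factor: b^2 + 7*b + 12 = (b + 3)*(b + 4)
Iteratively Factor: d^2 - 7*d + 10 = (d - 5)*(d - 2)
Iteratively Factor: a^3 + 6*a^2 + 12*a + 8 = (a + 2)*(a^2 + 4*a + 4) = (a + 2)^2*(a + 2)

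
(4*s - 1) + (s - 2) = 5*s - 3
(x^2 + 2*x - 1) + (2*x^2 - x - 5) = 3*x^2 + x - 6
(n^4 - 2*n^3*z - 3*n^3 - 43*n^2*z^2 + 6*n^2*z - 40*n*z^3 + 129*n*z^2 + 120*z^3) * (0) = 0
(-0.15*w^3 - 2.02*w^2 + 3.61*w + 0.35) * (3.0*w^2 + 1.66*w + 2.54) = -0.45*w^5 - 6.309*w^4 + 7.0958*w^3 + 1.9118*w^2 + 9.7504*w + 0.889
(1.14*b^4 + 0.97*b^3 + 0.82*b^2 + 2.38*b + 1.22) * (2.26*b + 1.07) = 2.5764*b^5 + 3.412*b^4 + 2.8911*b^3 + 6.2562*b^2 + 5.3038*b + 1.3054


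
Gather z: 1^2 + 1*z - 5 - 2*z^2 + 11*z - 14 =-2*z^2 + 12*z - 18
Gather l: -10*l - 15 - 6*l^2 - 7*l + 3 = -6*l^2 - 17*l - 12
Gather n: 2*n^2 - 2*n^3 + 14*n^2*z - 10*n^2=-2*n^3 + n^2*(14*z - 8)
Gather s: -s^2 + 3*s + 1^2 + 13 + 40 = -s^2 + 3*s + 54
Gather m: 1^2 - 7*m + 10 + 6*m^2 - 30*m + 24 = 6*m^2 - 37*m + 35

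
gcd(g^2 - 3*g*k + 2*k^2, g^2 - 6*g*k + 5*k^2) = g - k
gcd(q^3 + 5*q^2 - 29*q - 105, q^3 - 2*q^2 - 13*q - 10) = q - 5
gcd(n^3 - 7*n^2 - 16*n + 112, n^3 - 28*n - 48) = n + 4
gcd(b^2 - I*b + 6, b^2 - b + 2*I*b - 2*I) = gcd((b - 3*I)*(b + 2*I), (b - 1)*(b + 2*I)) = b + 2*I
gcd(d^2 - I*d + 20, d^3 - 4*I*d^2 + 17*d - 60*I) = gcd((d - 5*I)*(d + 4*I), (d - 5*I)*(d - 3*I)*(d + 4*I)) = d^2 - I*d + 20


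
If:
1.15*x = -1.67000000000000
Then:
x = -1.45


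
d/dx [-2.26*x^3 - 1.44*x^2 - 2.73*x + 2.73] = -6.78*x^2 - 2.88*x - 2.73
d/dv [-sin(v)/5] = -cos(v)/5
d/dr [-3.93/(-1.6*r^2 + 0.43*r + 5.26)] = (1.6899 - 12.576*r)/(-1.6*r^2 + 0.43*r + 5.26)^2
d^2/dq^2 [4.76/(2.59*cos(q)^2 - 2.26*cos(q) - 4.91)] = (127.722224*(1 - cos(q)^2)^2 - 83.586552*cos(q)^3 + 330.303064*cos(q)^2 + 114.353288*cos(q) - 297.411464)/(-2.59*cos(q)^2 + 2.26*cos(q) + 4.91)^3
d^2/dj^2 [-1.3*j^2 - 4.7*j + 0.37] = -2.60000000000000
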